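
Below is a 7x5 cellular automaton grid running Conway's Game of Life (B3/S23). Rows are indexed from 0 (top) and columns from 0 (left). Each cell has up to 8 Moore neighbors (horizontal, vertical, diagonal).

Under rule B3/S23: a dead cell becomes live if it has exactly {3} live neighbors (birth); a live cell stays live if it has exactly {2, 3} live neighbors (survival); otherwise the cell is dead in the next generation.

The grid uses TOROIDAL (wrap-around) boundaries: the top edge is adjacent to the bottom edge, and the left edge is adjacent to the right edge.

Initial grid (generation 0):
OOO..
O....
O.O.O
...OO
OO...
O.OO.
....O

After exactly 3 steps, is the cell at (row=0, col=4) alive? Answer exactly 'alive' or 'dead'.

Simulating step by step:
Generation 0 (given above): 15 live cells
Generation 1: 15 live cells
OO..O
..OO.
OO...
..OO.
OO...
O.OO.
....O
Generation 2: 15 live cells
OOO.O
..OO.
.O..O
..O.O
O....
O.OO.
..O..
Generation 3: 13 live cells
O...O
.....
OO..O
.O.OO
O.O..
..OOO
.....

Cell (0,4) at generation 3: 1 -> alive

Answer: alive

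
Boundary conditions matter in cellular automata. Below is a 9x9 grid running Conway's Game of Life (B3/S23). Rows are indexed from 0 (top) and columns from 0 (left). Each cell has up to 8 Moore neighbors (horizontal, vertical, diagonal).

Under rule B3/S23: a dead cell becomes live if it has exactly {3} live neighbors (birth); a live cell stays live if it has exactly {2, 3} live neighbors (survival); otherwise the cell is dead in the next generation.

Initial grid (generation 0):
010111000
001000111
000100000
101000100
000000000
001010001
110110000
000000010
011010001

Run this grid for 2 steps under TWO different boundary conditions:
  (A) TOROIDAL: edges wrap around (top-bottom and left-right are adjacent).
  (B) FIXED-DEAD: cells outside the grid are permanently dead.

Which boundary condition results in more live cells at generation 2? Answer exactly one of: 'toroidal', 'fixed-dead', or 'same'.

Answer: toroidal

Derivation:
Under TOROIDAL boundary, generation 2:
000000001
000000001
011101100
110100000
110100000
000010001
000011001
000000001
011000111
Population = 24

Under FIXED-DEAD boundary, generation 2:
001110010
000000000
011101110
010100000
010100000
100010000
100011000
011010000
000000000
Population = 22

Comparison: toroidal=24, fixed-dead=22 -> toroidal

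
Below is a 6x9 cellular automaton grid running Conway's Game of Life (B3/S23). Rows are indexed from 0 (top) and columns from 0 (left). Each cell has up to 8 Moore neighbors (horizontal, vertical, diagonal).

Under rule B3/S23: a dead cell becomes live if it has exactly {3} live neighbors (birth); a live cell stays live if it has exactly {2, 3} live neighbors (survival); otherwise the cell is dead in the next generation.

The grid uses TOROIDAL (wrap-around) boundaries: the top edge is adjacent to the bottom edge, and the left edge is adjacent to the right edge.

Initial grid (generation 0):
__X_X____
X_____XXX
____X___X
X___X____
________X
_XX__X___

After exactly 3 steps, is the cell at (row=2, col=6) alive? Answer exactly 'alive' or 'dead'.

Simulating step by step:
Generation 0 (given above): 14 live cells
Generation 1: 20 live cells
X_XX_XXXX
X__X_X_XX
_____X___
X_______X
XX_______
_XXX_____
Generation 2: 17 live cells
_____X___
XXXX_X___
____X_XX_
XX______X
________X
___XX_XX_
Generation 3: 18 live cells
_X___X___
_XXX_X___
___XXXXX_
X_______X
________X
____XXXX_

Cell (2,6) at generation 3: 1 -> alive

Answer: alive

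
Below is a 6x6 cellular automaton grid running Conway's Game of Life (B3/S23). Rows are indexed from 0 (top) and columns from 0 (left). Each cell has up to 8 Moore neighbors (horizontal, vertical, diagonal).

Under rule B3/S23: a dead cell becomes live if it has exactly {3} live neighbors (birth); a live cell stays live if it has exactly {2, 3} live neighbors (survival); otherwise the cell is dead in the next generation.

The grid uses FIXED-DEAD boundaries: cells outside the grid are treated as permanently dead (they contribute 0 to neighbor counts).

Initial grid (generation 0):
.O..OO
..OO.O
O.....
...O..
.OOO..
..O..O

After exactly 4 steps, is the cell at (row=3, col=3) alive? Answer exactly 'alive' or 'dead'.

Answer: dead

Derivation:
Simulating step by step:
Generation 0 (given above): 13 live cells
Generation 1: 19 live cells
..OOOO
.OOO.O
..OOO.
.O.O..
.O.OO.
.OOO..
Generation 2: 11 live cells
.O...O
.O...O
......
.O....
OO..O.
.O.OO.
Generation 3: 11 live cells
......
......
......
OO....
OO.OO.
OOOOO.
Generation 4: 6 live cells
......
......
......
OOO...
....O.
O...O.

Cell (3,3) at generation 4: 0 -> dead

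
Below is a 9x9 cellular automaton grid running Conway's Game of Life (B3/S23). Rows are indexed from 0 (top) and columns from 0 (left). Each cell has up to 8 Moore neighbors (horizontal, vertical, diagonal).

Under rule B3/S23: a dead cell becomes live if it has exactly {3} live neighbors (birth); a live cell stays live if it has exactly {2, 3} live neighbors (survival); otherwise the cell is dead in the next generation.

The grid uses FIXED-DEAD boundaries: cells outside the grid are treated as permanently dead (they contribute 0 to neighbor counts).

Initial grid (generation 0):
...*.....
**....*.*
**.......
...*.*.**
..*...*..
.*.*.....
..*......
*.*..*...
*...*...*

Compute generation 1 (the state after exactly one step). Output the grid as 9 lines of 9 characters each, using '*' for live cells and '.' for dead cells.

Simulating step by step:
Generation 0 (given above): 22 live cells
Generation 1: 23 live cells
(generation 1 grid is the final answer)

Answer: .........
***......
***...*.*
.**...**.
..***.**.
.*.*.....
..**.....
...*.....
.*.......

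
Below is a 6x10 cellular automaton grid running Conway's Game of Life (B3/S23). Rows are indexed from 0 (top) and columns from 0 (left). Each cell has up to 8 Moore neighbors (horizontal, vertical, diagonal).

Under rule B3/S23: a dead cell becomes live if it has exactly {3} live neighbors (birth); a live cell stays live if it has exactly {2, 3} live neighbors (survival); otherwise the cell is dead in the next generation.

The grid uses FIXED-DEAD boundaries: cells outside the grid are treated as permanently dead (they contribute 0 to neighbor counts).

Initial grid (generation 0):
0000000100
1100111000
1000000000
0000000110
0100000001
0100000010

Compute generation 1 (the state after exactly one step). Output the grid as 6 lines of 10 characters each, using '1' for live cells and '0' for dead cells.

Answer: 0000011000
1100011000
1100011100
0000000010
0000000101
0000000000

Derivation:
Simulating step by step:
Generation 0 (given above): 13 live cells
Generation 1: 14 live cells
(generation 1 grid is the final answer)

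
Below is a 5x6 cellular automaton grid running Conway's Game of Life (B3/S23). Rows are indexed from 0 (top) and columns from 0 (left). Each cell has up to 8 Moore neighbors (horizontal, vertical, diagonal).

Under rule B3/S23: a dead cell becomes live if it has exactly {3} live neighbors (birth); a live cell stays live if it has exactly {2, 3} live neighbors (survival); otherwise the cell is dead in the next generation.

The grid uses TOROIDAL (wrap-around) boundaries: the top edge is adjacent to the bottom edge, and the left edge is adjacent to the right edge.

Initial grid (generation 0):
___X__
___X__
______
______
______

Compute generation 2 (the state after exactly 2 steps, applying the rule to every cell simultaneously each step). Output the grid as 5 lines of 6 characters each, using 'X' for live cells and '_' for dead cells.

Answer: ______
______
______
______
______

Derivation:
Simulating step by step:
Generation 0 (given above): 2 live cells
Generation 1: 0 live cells
______
______
______
______
______
Generation 2: 0 live cells
(generation 2 grid is the final answer)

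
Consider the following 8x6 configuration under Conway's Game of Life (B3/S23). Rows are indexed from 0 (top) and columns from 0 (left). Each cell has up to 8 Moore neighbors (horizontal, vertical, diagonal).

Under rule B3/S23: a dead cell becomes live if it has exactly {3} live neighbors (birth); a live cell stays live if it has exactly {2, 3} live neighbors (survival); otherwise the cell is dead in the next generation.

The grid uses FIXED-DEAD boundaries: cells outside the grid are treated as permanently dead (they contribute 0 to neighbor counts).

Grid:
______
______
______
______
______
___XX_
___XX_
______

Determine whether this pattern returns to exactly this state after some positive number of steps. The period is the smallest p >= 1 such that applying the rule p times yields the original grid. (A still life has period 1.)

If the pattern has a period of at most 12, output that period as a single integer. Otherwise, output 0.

Simulating and comparing each generation to the original:
Gen 0 (original, given above): 4 live cells
Gen 1: 4 live cells, MATCHES original -> period = 1

Answer: 1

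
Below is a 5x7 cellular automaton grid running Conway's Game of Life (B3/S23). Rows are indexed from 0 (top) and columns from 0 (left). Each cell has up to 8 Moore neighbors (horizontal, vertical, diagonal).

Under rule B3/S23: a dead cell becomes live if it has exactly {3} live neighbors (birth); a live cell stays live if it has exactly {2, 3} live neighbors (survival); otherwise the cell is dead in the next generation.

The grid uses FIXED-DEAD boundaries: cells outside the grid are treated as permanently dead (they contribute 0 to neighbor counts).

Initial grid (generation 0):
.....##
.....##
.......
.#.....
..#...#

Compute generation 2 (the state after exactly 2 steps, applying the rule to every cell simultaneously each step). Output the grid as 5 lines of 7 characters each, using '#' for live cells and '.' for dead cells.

Simulating step by step:
Generation 0 (given above): 7 live cells
Generation 1: 4 live cells
.....##
.....##
.......
.......
.......
Generation 2: 4 live cells
(generation 2 grid is the final answer)

Answer: .....##
.....##
.......
.......
.......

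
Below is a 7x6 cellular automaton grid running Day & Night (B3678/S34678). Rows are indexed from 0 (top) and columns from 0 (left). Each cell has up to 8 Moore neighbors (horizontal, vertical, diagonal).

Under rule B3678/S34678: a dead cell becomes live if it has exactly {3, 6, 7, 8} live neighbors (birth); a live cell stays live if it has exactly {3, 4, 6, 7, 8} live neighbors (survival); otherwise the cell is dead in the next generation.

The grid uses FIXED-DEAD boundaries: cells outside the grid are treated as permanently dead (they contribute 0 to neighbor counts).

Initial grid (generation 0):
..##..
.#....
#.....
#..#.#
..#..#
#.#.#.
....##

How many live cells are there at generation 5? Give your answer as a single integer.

Simulating step by step:
Generation 0 (given above): 14 live cells
Generation 1: 7 live cells
......
..#...
.#....
.#..#.
......
.#..#.
...#..
Generation 2: 1 live cells
......
......
..#...
......
......
......
......
Generation 3: 0 live cells
......
......
......
......
......
......
......
Generation 4: 0 live cells
......
......
......
......
......
......
......
Generation 5: 0 live cells
......
......
......
......
......
......
......
Population at generation 5: 0

Answer: 0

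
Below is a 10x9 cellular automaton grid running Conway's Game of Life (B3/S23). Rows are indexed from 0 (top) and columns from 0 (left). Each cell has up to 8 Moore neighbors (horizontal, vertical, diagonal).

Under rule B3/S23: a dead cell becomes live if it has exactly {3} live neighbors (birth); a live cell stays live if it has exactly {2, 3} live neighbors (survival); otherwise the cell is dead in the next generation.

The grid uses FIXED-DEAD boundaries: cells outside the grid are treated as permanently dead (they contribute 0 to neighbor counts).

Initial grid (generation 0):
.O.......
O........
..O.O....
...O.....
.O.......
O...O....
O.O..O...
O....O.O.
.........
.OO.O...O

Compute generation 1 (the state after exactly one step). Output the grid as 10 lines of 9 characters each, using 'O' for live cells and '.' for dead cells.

Answer: .........
.O.......
...O.....
..OO.....
.........
O........
O...OOO..
.O....O..
.O.......
.........

Derivation:
Simulating step by step:
Generation 0 (given above): 18 live cells
Generation 1: 12 live cells
(generation 1 grid is the final answer)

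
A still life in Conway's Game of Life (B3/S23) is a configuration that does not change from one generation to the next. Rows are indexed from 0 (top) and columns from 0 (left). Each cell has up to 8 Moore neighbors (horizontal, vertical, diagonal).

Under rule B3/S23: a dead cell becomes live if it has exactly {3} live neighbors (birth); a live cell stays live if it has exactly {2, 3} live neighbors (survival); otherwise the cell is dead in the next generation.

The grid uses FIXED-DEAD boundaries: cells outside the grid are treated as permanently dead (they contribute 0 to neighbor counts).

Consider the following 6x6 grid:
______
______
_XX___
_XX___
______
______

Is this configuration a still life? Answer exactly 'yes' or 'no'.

Answer: yes

Derivation:
Compute generation 1 and compare to generation 0 (given above):
Generation 1:
______
______
_XX___
_XX___
______
______
The grids are IDENTICAL -> still life.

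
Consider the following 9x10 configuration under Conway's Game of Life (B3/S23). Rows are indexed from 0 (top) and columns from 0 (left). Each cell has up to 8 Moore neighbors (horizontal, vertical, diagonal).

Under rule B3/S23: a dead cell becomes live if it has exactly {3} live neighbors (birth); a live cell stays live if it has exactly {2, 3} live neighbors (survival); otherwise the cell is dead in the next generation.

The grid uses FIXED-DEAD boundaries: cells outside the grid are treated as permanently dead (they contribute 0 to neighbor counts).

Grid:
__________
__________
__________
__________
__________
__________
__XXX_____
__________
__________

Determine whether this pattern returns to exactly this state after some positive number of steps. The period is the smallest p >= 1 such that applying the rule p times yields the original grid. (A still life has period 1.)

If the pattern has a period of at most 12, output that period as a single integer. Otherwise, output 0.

Answer: 2

Derivation:
Simulating and comparing each generation to the original:
Gen 0 (original, given above): 3 live cells
Gen 1: 3 live cells, differs from original
Gen 2: 3 live cells, MATCHES original -> period = 2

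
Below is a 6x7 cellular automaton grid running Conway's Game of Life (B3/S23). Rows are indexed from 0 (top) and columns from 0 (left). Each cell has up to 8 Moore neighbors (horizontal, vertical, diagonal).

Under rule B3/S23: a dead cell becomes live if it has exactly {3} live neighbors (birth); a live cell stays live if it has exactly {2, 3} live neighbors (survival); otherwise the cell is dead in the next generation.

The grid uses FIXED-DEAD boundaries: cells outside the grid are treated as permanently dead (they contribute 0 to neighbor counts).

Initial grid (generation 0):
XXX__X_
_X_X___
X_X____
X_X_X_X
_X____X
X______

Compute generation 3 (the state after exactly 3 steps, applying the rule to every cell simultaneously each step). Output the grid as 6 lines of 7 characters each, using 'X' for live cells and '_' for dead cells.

Answer: _XX____
___X___
__X_X__
X___XX_
X_X_X__
_X_____

Derivation:
Simulating step by step:
Generation 0 (given above): 15 live cells
Generation 1: 13 live cells
XXX____
___X___
X_X____
X_XX_X_
XX___X_
_______
Generation 2: 14 live cells
_XX____
X__X___
__X_X__
X_XXX__
XXX_X__
_______
Generation 3: 12 live cells
(generation 3 grid is the final answer)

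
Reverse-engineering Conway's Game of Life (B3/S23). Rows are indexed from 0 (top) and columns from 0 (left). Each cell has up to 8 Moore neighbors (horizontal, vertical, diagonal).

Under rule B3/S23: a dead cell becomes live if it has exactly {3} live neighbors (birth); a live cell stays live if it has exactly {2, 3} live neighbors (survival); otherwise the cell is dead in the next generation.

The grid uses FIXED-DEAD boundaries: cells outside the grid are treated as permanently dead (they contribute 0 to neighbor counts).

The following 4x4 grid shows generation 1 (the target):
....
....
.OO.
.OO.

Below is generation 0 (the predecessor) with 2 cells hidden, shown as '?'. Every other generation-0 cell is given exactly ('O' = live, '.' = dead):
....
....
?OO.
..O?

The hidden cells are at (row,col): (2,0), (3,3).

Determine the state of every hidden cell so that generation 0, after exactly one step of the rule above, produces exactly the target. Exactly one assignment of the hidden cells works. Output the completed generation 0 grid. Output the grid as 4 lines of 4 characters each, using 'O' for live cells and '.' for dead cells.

Answer: ....
....
.OO.
..O.

Derivation:
Hidden generation-0 cells (in order): (2,0), (3,3).
A hidden cell only influences target cells in its own 3x3 neighborhood. Try each of the 2^2 = 4 assignments, step the completed generation 0 forward once under B3/S23, and compare with the target:
  (2,0)=. (3,3)=. -> step reproduces the target at every cell -> ACCEPT
  (2,0)=. (3,3)=O -> step gives (2,3)='O' but target has '.' -> reject
  (2,0)=O (3,3)=. -> step gives (1,1)='O' but target has '.' -> reject
  (2,0)=O (3,3)=O -> step gives (1,1)='O' but target has '.' -> reject
Unique solution: (2,0)=dead, (3,3)=dead.
Check: live-neighbor counts of every cell in the completed generation 0:
0000
1221
1222
1322
Applying B3/S23 to generation 0 with these counts gives:
....
....
.OO.
.OO.
which matches the target exactly.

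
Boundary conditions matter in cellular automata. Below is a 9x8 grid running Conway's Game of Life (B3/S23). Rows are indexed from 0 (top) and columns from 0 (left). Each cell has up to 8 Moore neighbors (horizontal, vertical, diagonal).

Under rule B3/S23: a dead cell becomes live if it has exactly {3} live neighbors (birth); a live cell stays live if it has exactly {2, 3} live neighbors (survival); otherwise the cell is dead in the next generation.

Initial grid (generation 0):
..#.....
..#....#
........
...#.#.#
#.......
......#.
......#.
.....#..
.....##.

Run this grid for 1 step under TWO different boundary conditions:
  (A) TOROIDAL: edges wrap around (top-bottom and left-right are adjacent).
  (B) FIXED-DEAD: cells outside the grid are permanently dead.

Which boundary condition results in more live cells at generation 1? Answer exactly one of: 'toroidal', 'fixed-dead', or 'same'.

Answer: toroidal

Derivation:
Under TOROIDAL boundary, generation 1:
......#.
........
......#.
........
......##
.......#
.....##.
.....#..
.....##.
Population = 10

Under FIXED-DEAD boundary, generation 1:
........
........
......#.
........
......#.
........
.....##.
.....#..
.....##.
Population = 7

Comparison: toroidal=10, fixed-dead=7 -> toroidal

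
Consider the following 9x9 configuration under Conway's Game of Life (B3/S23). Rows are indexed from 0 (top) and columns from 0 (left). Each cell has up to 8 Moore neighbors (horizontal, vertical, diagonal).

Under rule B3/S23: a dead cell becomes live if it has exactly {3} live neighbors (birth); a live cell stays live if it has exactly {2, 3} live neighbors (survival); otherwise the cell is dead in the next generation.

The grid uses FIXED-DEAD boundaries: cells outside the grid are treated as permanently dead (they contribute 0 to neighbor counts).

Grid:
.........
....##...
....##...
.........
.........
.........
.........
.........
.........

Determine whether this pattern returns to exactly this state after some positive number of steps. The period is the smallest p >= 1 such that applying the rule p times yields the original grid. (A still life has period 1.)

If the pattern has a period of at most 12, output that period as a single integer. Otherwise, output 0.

Simulating and comparing each generation to the original:
Gen 0 (original, given above): 4 live cells
Gen 1: 4 live cells, MATCHES original -> period = 1

Answer: 1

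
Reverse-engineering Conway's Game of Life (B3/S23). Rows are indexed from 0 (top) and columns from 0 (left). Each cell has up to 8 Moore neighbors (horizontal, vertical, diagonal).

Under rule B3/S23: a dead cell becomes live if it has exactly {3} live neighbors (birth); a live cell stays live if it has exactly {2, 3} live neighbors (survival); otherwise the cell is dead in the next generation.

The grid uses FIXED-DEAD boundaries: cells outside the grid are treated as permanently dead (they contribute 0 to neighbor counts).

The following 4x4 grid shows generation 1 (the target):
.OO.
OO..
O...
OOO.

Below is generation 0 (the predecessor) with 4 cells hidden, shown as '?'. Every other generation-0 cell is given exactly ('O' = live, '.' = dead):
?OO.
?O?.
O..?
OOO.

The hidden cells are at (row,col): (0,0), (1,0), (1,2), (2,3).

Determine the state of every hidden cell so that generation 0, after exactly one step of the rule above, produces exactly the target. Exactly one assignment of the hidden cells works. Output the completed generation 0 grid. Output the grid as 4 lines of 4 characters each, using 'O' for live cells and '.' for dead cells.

Answer: .OO.
.O..
O..O
OOO.

Derivation:
Hidden generation-0 cells (in order): (0,0), (1,0), (1,2), (2,3).
A hidden cell only influences target cells in its own 3x3 neighborhood. Try each of the 2^4 = 16 assignments, step the completed generation 0 forward once under B3/S23, and compare with the target:
  (0,0)=. (1,0)=. (1,2)=. (2,3)=. -> step gives (1,2)='O' but target has '.' -> reject
  (0,0)=. (1,0)=. (1,2)=. (2,3)=O -> step reproduces the target at every cell -> ACCEPT
  (0,0)=. (1,0)=. (1,2)=O (2,3)=. -> step gives (1,1)='.' but target has 'O' -> reject
  (0,0)=. (1,0)=. (1,2)=O (2,3)=O -> step gives (1,1)='.' but target has 'O' -> reject
  (0,0)=. (1,0)=O (1,2)=. (2,3)=. -> step gives (0,0)='O' but target has '.' -> reject
  (0,0)=. (1,0)=O (1,2)=. (2,3)=O -> step gives (0,0)='O' but target has '.' -> reject
  (0,0)=. (1,0)=O (1,2)=O (2,3)=. -> step gives (0,0)='O' but target has '.' -> reject
  (0,0)=. (1,0)=O (1,2)=O (2,3)=O -> step gives (0,0)='O' but target has '.' -> reject
  (0,0)=O (1,0)=. (1,2)=. (2,3)=. -> step gives (0,0)='O' but target has '.' -> reject
  (0,0)=O (1,0)=. (1,2)=. (2,3)=O -> step gives (0,0)='O' but target has '.' -> reject
  (0,0)=O (1,0)=. (1,2)=O (2,3)=. -> step gives (0,0)='O' but target has '.' -> reject
  (0,0)=O (1,0)=. (1,2)=O (2,3)=O -> step gives (0,0)='O' but target has '.' -> reject
  (0,0)=O (1,0)=O (1,2)=. (2,3)=. -> step gives (0,0)='O' but target has '.' -> reject
  (0,0)=O (1,0)=O (1,2)=. (2,3)=O -> step gives (0,0)='O' but target has '.' -> reject
  (0,0)=O (1,0)=O (1,2)=O (2,3)=. -> step gives (0,0)='O' but target has '.' -> reject
  (0,0)=O (1,0)=O (1,2)=O (2,3)=O -> step gives (0,0)='O' but target has '.' -> reject
Unique solution: (0,0)=dead, (1,0)=dead, (1,2)=dead, (2,3)=live.
Check: live-neighbor counts of every cell in the completed generation 0:
2221
3342
3541
2322
Applying B3/S23 to generation 0 with these counts gives:
.OO.
OO..
O...
OOO.
which matches the target exactly.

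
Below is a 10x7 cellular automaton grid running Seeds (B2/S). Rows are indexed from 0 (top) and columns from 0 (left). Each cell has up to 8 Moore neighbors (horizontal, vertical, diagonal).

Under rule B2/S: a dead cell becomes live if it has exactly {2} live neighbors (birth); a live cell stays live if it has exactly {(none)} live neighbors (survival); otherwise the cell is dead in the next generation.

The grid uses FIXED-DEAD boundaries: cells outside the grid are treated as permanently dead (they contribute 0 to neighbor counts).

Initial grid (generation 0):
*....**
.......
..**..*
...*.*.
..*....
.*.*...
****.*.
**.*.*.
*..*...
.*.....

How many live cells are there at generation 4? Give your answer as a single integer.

Answer: 20

Derivation:
Simulating step by step:
Generation 0 (given above): 23 live cells
Generation 1: 12 live cells
.......
.****..
.....*.
.*....*
.*.....
.......
......*
......*
.......
*.*....
Generation 2: 14 live cells
.*..*..
.....*.
*.....*
*.*..*.
*.*....
.......
.....*.
.....*.
.*.....
.*.....
Generation 3: 18 live cells
.....*.
**..*.*
....*..
...*..*
...*...
.*.....
....*.*
....*.*
*.*....
*.*....
Generation 4: 20 live cells
**..*.*
...*...
***...*
..*..*.
....*..
..****.
...*...
.*.....
.....*.
...*...
Population at generation 4: 20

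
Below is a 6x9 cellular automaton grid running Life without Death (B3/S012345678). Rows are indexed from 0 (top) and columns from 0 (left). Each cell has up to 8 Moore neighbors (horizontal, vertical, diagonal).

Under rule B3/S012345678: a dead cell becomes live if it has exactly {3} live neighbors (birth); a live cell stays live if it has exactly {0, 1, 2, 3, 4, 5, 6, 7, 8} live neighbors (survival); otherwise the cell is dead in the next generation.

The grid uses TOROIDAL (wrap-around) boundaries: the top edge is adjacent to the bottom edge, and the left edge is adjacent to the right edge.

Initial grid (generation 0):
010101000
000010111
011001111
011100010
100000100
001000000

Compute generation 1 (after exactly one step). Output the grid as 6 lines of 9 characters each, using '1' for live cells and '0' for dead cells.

Simulating step by step:
Generation 0 (given above): 20 live cells
Generation 1: 30 live cells
(generation 1 grid is the final answer)

Answer: 011111110
010110111
011011111
011101010
100100100
011000000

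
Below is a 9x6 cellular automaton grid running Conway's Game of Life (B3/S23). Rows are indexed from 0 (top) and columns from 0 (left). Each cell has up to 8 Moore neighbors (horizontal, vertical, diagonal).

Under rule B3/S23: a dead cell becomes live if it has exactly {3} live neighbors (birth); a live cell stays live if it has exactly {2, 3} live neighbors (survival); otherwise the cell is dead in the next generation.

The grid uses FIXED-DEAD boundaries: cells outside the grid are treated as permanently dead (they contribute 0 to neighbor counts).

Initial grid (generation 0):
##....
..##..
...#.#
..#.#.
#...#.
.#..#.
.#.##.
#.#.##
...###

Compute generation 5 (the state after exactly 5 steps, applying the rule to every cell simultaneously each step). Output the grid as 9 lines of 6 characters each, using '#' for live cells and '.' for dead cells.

Answer: ......
..#...
..#.#.
.##.##
......
.#.#..
.#.#..
....#.
.#.#..

Derivation:
Simulating step by step:
Generation 0 (given above): 22 live cells
Generation 1: 22 live cells
.##...
.####.
......
....##
.#..##
###.##
##....
.##...
...#.#
Generation 2: 19 live cells
.#....
.#.#..
..#..#
....##
###...
..####
...#..
###...
..#...
Generation 3: 16 live cells
..#...
.#....
..##.#
..####
.##...
....#.
......
.###..
..#...
Generation 4: 16 live cells
......
.#.#..
.#...#
.....#
.##..#
......
..##..
.###..
.###..
Generation 5: 14 live cells
(generation 5 grid is the final answer)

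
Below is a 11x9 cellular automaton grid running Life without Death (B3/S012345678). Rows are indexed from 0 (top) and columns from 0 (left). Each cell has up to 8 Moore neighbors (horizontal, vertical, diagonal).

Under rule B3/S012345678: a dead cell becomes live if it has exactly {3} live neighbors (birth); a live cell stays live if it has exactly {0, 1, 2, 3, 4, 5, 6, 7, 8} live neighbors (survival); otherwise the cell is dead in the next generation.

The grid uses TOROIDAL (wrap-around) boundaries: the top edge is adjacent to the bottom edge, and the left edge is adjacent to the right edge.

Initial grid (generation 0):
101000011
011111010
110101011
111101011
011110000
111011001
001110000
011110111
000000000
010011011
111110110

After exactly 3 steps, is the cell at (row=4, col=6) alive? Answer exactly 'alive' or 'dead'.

Simulating step by step:
Generation 0 (given above): 55 live cells
Generation 1: 60 live cells
101000011
011111010
110101011
111101011
011110110
111011001
001110100
011111111
010000000
010011011
111110110
Generation 2: 61 live cells
101000011
011111010
110101011
111101011
011110110
111011001
001110100
111111111
010000000
010011011
111110110
Generation 3: 61 live cells
101000011
011111010
110101011
111101011
011110110
111011001
001110100
111111111
010000000
010011011
111110110

Cell (4,6) at generation 3: 1 -> alive

Answer: alive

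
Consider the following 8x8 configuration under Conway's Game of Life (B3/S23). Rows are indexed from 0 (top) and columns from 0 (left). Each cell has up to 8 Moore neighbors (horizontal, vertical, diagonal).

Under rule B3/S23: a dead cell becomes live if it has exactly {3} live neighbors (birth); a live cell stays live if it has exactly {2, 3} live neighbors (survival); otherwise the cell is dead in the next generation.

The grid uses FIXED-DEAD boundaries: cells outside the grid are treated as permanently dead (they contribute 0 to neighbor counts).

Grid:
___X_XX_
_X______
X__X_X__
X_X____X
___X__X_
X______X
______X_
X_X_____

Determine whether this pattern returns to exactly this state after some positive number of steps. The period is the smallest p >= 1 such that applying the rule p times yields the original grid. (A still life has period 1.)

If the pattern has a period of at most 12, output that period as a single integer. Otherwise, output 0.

Answer: 0

Derivation:
Simulating and comparing each generation to the original:
Gen 0 (original, given above): 17 live cells
Gen 1: 16 live cells, differs from original
Gen 2: 12 live cells, differs from original
Gen 3: 11 live cells, differs from original
Gen 4: 8 live cells, differs from original
Gen 5: 5 live cells, differs from original
Gen 6: 3 live cells, differs from original
Gen 7: 3 live cells, differs from original
Gen 8: 3 live cells, differs from original
Gen 9: 3 live cells, differs from original
Gen 10: 3 live cells, differs from original
Gen 11: 3 live cells, differs from original
Gen 12: 3 live cells, differs from original
No period found within 12 steps.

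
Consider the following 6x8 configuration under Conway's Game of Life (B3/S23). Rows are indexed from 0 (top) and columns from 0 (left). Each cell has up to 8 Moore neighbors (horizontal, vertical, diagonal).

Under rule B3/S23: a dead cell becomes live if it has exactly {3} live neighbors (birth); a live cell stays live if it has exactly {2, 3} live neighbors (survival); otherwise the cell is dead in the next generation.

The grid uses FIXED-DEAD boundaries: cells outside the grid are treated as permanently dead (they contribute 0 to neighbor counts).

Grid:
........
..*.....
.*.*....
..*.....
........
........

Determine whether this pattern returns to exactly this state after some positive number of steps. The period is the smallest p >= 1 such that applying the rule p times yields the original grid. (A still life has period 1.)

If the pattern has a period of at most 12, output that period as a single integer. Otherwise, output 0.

Simulating and comparing each generation to the original:
Gen 0 (original, given above): 4 live cells
Gen 1: 4 live cells, MATCHES original -> period = 1

Answer: 1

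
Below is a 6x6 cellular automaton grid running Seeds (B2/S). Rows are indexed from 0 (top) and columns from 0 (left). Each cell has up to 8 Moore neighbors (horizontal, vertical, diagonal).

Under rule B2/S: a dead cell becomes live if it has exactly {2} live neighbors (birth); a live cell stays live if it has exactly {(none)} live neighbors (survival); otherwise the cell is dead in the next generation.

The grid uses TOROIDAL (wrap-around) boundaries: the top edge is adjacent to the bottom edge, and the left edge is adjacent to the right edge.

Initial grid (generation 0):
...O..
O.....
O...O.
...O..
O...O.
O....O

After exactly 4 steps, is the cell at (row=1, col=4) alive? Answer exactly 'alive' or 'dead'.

Simulating step by step:
Generation 0 (given above): 9 live cells
Generation 1: 13 live cells
.O..O.
.O.OO.
.O.O..
OO....
.O.O..
.O.O..
Generation 2: 6 live cells
.....O
.....O
.....O
...OO.
....O.
......
Generation 3: 7 live cells
O...O.
......
O..O..
......
.....O
....OO
Generation 4: 10 live cells
...O..
OO.OO.
......
O...OO
O.....
...O..

Cell (1,4) at generation 4: 1 -> alive

Answer: alive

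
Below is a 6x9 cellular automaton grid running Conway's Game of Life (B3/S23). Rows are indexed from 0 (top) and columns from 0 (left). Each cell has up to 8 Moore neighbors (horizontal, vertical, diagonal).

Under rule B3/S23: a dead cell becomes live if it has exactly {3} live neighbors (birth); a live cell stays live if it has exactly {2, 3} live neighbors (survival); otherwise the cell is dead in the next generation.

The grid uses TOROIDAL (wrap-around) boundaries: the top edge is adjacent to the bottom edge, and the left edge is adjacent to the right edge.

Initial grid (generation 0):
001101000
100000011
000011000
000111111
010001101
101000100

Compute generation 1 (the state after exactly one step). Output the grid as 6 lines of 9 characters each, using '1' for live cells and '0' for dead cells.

Answer: 101100110
000101101
100100000
100100001
011100001
101110110

Derivation:
Simulating step by step:
Generation 0 (given above): 21 live cells
Generation 1: 24 live cells
(generation 1 grid is the final answer)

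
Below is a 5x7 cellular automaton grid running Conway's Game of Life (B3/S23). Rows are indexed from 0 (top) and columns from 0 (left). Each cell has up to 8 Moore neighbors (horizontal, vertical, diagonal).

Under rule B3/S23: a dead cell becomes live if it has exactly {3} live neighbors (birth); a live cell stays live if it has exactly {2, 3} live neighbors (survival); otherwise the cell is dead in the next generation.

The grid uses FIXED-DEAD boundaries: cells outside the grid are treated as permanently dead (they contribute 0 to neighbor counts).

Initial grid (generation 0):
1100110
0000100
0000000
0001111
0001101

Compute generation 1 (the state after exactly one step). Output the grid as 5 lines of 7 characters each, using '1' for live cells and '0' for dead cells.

Simulating step by step:
Generation 0 (given above): 12 live cells
Generation 1: 9 live cells
(generation 1 grid is the final answer)

Answer: 0000110
0000110
0001000
0001001
0001001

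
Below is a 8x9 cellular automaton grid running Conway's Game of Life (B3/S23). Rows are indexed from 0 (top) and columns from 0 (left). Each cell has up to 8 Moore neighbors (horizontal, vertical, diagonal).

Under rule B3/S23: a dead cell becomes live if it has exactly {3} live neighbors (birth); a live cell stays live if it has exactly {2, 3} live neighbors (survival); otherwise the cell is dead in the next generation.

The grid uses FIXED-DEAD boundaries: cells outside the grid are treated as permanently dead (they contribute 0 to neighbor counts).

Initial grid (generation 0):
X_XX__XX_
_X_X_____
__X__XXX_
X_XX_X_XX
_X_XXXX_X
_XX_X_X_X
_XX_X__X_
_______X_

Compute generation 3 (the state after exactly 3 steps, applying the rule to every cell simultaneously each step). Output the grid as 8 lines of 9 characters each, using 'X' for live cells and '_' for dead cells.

Simulating step by step:
Generation 0 (given above): 33 live cells
Generation 1: 22 live cells
_XXX_____
_X_XXX___
_____X_XX
________X
X_______X
X_____X_X
_XX__XXXX
_________
Generation 2: 22 live cells
_X_X_____
_X_X_XX__
_____XXXX
________X
________X
X____XX_X
_X___XX_X
______XX_
Generation 3: 15 live cells
(generation 3 grid is the final answer)

Answer: ____X____
_____X___
____XX__X
______X_X
________X
_____XX_X
________X
_____XXX_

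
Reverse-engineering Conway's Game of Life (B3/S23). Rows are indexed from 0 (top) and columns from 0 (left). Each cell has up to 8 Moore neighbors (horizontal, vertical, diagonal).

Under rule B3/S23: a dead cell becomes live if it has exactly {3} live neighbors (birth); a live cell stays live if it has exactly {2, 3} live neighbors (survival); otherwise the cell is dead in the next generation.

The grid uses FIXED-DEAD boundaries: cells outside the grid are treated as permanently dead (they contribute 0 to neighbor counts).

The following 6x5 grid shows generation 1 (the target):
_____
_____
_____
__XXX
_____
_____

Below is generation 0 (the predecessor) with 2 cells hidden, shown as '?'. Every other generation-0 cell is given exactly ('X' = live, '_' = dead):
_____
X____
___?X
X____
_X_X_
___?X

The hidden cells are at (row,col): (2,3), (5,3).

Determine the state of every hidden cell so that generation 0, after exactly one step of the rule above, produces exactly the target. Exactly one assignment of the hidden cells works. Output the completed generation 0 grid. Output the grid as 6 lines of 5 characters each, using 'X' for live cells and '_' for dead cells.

Hidden generation-0 cells (in order): (2,3), (5,3).
A hidden cell only influences target cells in its own 3x3 neighborhood. Try each of the 2^2 = 4 assignments, step the completed generation 0 forward once under B3/S23, and compare with the target:
  (2,3)=_ (5,3)=_ -> step gives (3,2)='_' but target has 'X' -> reject
  (2,3)=_ (5,3)=X -> step gives (3,2)='_' but target has 'X' -> reject
  (2,3)=X (5,3)=_ -> step reproduces the target at every cell -> ACCEPT
  (2,3)=X (5,3)=X -> step gives (4,2)='X' but target has '_' -> reject
Unique solution: (2,3)=live, (5,3)=dead.
Check: live-neighbor counts of every cell in the completed generation 0:
11000
01122
22111
12333
21212
11221
Applying B3/S23 to generation 0 with these counts gives:
_____
_____
_____
__XXX
_____
_____
which matches the target exactly.

Answer: _____
X____
___XX
X____
_X_X_
____X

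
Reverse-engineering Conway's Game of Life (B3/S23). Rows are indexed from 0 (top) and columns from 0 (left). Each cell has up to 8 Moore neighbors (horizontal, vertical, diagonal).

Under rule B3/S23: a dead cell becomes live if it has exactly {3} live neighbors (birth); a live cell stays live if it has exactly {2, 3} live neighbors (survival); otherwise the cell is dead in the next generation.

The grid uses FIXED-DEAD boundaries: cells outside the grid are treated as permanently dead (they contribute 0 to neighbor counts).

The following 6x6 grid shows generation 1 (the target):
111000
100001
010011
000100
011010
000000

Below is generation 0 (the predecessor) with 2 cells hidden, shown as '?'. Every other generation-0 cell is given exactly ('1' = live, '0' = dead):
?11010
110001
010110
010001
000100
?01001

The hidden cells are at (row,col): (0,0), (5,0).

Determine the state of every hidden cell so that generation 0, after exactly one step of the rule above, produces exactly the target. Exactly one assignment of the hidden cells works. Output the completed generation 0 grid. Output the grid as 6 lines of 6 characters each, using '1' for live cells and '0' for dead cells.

Hidden generation-0 cells (in order): (0,0), (5,0).
A hidden cell only influences target cells in its own 3x3 neighborhood. Try each of the 2^2 = 4 assignments, step the completed generation 0 forward once under B3/S23, and compare with the target:
  (0,0)=0 (5,0)=0 -> step gives (4,1)='0' but target has '1' -> reject
  (0,0)=0 (5,0)=1 -> step reproduces the target at every cell -> ACCEPT
  (0,0)=1 (5,0)=0 -> step gives (0,1)='0' but target has '1' -> reject
  (0,0)=1 (5,0)=1 -> step gives (0,1)='0' but target has '1' -> reject
Unique solution: (0,0)=dead, (5,0)=live.
Check: live-neighbor counts of every cell in the completed generation 0:
332212
345442
434133
214341
233132
021220
Applying B3/S23 to generation 0 with these counts gives:
111000
100001
010011
000100
011010
000000
which matches the target exactly.

Answer: 011010
110001
010110
010001
000100
101001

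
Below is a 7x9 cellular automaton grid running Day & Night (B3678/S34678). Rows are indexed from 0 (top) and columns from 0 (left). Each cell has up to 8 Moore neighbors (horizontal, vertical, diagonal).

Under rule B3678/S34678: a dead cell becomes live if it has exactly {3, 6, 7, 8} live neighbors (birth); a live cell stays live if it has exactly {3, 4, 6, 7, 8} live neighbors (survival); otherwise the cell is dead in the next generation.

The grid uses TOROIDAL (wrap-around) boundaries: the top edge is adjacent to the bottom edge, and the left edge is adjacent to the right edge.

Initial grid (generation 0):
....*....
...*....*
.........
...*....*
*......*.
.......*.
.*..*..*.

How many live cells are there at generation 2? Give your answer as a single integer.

Answer: 0

Derivation:
Simulating step by step:
Generation 0 (given above): 11 live cells
Generation 1: 2 live cells
...*.....
.........
.........
.........
.........
......*..
.........
Generation 2: 0 live cells
.........
.........
.........
.........
.........
.........
.........
Population at generation 2: 0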